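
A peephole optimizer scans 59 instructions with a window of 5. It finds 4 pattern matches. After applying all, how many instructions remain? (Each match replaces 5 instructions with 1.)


Each match removes 4 instructions.
Total removed = 4 * 4 = 16
Remaining = 59 - 16 = 43

43


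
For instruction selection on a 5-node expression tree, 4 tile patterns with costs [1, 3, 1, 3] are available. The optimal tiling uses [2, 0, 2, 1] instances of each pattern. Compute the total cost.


Total cost = sum(count_i * cost_i)
= 2*1 + 0*3 + 2*1 + 1*3
= 7

7


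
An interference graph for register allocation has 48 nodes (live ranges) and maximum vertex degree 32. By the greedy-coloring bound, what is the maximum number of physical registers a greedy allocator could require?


Greedy coloring never needs more than (max_degree + 1) colors: when coloring a vertex, at most max_degree neighbors are already colored.
Upper bound = 32 + 1 = 33

33


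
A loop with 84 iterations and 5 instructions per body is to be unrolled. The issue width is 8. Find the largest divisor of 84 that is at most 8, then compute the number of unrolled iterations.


Largest divisor of 84 <= 8 is 7
New iterations = 84 / 7 = 12

12


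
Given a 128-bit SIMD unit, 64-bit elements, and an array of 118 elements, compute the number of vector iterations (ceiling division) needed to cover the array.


Width = 128 / 64 = 2 elements per vector op
Iterations = ceil(118 / 2) = 59

59


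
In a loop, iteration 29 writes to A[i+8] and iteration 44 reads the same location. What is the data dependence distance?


Distance = read iteration - write iteration
= 44 - 29 = 15

15


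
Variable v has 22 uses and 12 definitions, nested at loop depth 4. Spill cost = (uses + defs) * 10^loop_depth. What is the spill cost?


uses + defs = 22 + 12 = 34
10^4 = 10000
Spill cost = 34 * 10000 = 340000

340000


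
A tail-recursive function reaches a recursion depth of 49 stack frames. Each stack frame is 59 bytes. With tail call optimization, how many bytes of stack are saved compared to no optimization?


Without TCO: 49 * 59 = 2891 bytes
With TCO: reuse 1 frame = 59 bytes
Savings = 2891 - 59 = 2832

2832


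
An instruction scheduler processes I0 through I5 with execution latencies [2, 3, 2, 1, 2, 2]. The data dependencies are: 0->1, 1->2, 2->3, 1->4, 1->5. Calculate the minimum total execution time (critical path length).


Compute longest path through dependency graph: dist(Ik) = max over predecessors of dist + latency(Ik).
dist(I0) = latency 2 = 2
dist(I1) = dist(I0) + 3 = 2 + 3 = 5
dist(I2) = dist(I1) + 2 = 5 + 2 = 7
dist(I3) = dist(I2) + 1 = 7 + 1 = 8
dist(I4) = dist(I1) + 2 = 5 + 2 = 7
dist(I5) = dist(I1) + 2 = 5 + 2 = 7
Critical path = max dist = 8

8


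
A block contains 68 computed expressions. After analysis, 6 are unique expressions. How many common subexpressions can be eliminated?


CSE count = total expressions - unique expressions
= 68 - 6 = 62

62


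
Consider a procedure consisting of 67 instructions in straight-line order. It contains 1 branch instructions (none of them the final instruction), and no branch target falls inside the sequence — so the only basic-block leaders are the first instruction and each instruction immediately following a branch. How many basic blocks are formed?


With no in-sequence branch targets, the leaders are the first instruction plus the instruction after each branch.
Number of basic blocks = branches + 1
= 1 + 1 = 2

2


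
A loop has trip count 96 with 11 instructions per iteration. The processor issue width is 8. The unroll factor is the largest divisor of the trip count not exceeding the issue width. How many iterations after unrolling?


Largest divisor of 96 <= 8 is 8
New iterations = 96 / 8 = 12

12


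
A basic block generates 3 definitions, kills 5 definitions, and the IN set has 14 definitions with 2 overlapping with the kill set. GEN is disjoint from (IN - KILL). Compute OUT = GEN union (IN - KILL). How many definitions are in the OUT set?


IN - KILL: 14 - 2 = 12 surviving definitions
OUT = GEN + surviving = 3 + 12 = 15

15


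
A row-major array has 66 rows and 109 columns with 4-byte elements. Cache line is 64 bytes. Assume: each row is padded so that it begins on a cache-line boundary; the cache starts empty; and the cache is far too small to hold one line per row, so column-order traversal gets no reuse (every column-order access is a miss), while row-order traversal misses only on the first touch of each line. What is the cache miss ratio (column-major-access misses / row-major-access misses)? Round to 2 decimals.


Each row occupies 109 * 4 = 436 bytes and starts on a line boundary, so it spans ceil(436 / 64) = 7 cache lines.
Row-major traversal misses (one per line touched): 66 * ceil(109 * 4 / 64) = 462
Column-major traversal misses (no reuse, every access misses): 66 * 109 = 7194
Ratio = 7194 / 462 = 15.57

15.57


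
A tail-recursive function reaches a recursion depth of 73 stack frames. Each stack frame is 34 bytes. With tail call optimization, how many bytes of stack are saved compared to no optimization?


Without TCO: 73 * 34 = 2482 bytes
With TCO: reuse 1 frame = 34 bytes
Savings = 2482 - 34 = 2448

2448


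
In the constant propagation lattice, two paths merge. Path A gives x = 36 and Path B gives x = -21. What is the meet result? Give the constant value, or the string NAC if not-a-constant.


Meet operation: if both paths give the same constant, result is that constant; if they differ, result is NAC (not-a-constant).
Path A: 36, Path B: -21 -> differ
Result: not-a-constant -> NAC

NAC


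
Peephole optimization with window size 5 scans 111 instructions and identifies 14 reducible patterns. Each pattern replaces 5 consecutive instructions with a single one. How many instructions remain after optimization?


Each match removes 4 instructions.
Total removed = 14 * 4 = 56
Remaining = 111 - 56 = 55

55


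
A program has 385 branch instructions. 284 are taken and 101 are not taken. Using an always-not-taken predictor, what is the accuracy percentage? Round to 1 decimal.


Predictor: always-not-taken
Correct predictions = 101
Accuracy = 101 / 385 * 100 = 26.2%

26.2


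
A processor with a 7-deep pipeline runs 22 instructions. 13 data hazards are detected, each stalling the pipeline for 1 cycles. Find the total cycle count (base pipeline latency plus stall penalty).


Base cycles = 7 + 22 - 1 = 28
Total stalls = 13 * 1 = 13
Total = 28 + 13 = 41

41


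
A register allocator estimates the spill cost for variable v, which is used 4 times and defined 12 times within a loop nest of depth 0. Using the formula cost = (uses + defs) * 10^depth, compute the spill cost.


uses + defs = 4 + 12 = 16
10^0 = 1
Spill cost = 16 * 1 = 16

16


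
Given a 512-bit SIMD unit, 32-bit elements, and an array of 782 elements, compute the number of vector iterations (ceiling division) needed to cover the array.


Width = 512 / 32 = 16 elements per vector op
Iterations = ceil(782 / 16) = 49

49


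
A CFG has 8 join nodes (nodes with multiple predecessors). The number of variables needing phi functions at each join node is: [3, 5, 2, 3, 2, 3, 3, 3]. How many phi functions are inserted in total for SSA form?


Total phi functions = sum of phi functions at each join node
= 3 + 5 + 2 + 3 + 2 + 3 + 3 + 3 = 24

24


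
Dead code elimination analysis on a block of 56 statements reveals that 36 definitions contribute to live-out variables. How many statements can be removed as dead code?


Dead code = total statements - live definitions
= 56 - 36 = 20

20


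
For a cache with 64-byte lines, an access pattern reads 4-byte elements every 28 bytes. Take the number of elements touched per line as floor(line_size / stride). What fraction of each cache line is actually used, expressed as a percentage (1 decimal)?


Elements per cache line = floor(64 / 28) = 2
Bytes used = 2 * 4 = 8
Utilization = 8 / 64 * 100 = 12.5%

12.5


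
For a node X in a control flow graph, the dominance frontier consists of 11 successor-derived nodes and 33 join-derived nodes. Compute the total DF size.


DF(X) = direct successor contributions + join point contributions
= 11 + 33 = 44

44


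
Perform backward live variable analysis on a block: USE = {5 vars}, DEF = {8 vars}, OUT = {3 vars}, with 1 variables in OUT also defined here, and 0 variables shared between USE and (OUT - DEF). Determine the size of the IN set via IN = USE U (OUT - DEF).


OUT - DEF: 3 - 1 = 2
|IN| = |USE| + |OUT - DEF| - |USE ∩ (OUT - DEF)| = 5 + 2 - 0 = 7

7


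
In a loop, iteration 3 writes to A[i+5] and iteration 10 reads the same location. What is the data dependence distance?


Distance = read iteration - write iteration
= 10 - 3 = 7

7


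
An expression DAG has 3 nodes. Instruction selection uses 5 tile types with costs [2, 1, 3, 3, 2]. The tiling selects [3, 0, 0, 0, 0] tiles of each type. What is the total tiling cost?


Total cost = sum(count_i * cost_i)
= 3*2 + 0*1 + 0*3 + 0*3 + 0*2
= 6

6


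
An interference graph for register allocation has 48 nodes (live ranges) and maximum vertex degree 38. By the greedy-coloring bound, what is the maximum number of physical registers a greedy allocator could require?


Greedy coloring never needs more than (max_degree + 1) colors: when coloring a vertex, at most max_degree neighbors are already colored.
Upper bound = 38 + 1 = 39

39


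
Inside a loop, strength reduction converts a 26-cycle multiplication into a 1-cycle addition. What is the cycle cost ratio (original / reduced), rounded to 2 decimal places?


Ratio = mult_cost / add_cost = 26 / 1 = 26.0

26.0


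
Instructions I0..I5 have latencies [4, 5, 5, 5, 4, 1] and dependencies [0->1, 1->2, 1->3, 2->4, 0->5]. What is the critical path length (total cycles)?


Compute longest path through dependency graph: dist(Ik) = max over predecessors of dist + latency(Ik).
dist(I0) = latency 4 = 4
dist(I1) = dist(I0) + 5 = 4 + 5 = 9
dist(I2) = dist(I1) + 5 = 9 + 5 = 14
dist(I3) = dist(I1) + 5 = 9 + 5 = 14
dist(I4) = dist(I2) + 4 = 14 + 4 = 18
dist(I5) = dist(I0) + 1 = 4 + 1 = 5
Critical path = max dist = 18

18


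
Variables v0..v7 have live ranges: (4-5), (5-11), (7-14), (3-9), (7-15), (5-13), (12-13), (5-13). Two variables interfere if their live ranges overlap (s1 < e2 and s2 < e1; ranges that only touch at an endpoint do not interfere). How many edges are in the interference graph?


Check all pairs for overlapping intervals.
Two intervals (s1,e1) and (s2,e2) overlap if s1 < e2 and s2 < e1.
v0 (4-5) vs v1..v7: overlaps v3 -> 1
v1 (5-11) vs v2..v7: overlaps v2, v3, v4, v5, v7 -> 5
v2 (7-14) vs v3..v7: overlaps v3, v4, v5, v6, v7 -> 5
v3 (3-9) vs v4..v7: overlaps v4, v5, v7 -> 3
v4 (7-15) vs v5..v7: overlaps v5, v6, v7 -> 3
v5 (5-13) vs v6..v7: overlaps v6, v7 -> 2
v6 (12-13) vs v7: overlaps v7 -> 1
Total overlapping pairs = 1 + 5 + 5 + 3 + 3 + 2 + 1 = 20

20


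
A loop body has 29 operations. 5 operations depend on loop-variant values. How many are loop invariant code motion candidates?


Invariant candidates = total - loop-dependent
= 29 - 5 = 24

24


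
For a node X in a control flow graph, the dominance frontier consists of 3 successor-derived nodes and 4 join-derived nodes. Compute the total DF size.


DF(X) = direct successor contributions + join point contributions
= 3 + 4 = 7

7


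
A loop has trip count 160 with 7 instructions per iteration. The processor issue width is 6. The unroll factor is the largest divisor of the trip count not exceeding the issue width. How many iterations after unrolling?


Largest divisor of 160 <= 6 is 5
New iterations = 160 / 5 = 32

32


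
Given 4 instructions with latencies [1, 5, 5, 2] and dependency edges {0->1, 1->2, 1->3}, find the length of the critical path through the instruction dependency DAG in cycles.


Compute longest path through dependency graph: dist(Ik) = max over predecessors of dist + latency(Ik).
dist(I0) = latency 1 = 1
dist(I1) = dist(I0) + 5 = 1 + 5 = 6
dist(I2) = dist(I1) + 5 = 6 + 5 = 11
dist(I3) = dist(I1) + 2 = 6 + 2 = 8
Critical path = max dist = 11

11


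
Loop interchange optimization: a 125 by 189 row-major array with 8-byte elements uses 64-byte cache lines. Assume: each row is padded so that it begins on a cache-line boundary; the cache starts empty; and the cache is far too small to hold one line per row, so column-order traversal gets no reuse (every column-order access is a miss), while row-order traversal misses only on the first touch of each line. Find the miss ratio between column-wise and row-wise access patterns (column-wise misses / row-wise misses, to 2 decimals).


Each row occupies 189 * 8 = 1512 bytes and starts on a line boundary, so it spans ceil(1512 / 64) = 24 cache lines.
Row-major traversal misses (one per line touched): 125 * ceil(189 * 8 / 64) = 3000
Column-major traversal misses (no reuse, every access misses): 125 * 189 = 23625
Ratio = 23625 / 3000 = 7.88

7.88


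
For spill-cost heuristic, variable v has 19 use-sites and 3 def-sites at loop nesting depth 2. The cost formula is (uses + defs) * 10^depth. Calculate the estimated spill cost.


uses + defs = 19 + 3 = 22
10^2 = 100
Spill cost = 22 * 100 = 2200

2200


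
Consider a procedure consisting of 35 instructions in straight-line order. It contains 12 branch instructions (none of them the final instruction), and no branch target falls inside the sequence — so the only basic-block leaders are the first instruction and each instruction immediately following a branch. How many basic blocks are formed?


With no in-sequence branch targets, the leaders are the first instruction plus the instruction after each branch.
Number of basic blocks = branches + 1
= 12 + 1 = 13

13


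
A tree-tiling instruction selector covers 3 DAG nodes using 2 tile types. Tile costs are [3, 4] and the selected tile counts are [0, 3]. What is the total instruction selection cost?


Total cost = sum(count_i * cost_i)
= 0*3 + 3*4
= 12

12


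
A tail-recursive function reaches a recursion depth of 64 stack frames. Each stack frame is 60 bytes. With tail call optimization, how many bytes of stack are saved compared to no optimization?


Without TCO: 64 * 60 = 3840 bytes
With TCO: reuse 1 frame = 60 bytes
Savings = 3840 - 60 = 3780

3780


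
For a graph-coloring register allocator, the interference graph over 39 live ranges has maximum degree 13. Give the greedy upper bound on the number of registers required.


Greedy coloring never needs more than (max_degree + 1) colors: when coloring a vertex, at most max_degree neighbors are already colored.
Upper bound = 13 + 1 = 14

14


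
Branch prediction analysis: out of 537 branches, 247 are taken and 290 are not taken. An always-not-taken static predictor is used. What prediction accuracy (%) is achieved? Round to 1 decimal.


Predictor: always-not-taken
Correct predictions = 290
Accuracy = 290 / 537 * 100 = 54.0%

54.0


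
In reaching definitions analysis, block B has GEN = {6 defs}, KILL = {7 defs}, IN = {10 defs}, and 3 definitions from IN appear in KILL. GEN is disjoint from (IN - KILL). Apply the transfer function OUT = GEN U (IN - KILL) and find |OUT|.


IN - KILL: 10 - 3 = 7 surviving definitions
OUT = GEN + surviving = 6 + 7 = 13

13


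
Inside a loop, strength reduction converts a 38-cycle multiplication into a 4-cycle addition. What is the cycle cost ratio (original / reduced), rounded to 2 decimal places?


Ratio = mult_cost / add_cost = 38 / 4 = 9.5

9.5


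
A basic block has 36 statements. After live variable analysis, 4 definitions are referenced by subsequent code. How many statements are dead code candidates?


Dead code = total statements - live definitions
= 36 - 4 = 32

32


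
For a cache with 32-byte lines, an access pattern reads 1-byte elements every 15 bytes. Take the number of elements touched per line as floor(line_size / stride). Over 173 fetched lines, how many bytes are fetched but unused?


Elements per line = floor(32 / 15) = 2
Bytes used per line = 2 * 1 = 2
Wasted per line = 32 - 2 = 30
Total wasted = 30 * 173 = 5190

5190


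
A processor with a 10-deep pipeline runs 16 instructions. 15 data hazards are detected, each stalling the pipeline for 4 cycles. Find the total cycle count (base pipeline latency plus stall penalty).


Base cycles = 10 + 16 - 1 = 25
Total stalls = 15 * 4 = 60
Total = 25 + 60 = 85

85


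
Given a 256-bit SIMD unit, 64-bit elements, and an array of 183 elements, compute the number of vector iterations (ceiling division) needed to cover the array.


Width = 256 / 64 = 4 elements per vector op
Iterations = ceil(183 / 4) = 46

46


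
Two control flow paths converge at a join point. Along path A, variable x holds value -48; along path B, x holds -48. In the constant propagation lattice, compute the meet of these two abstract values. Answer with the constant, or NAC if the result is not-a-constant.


Meet operation: if both paths give the same constant, result is that constant; if they differ, result is NAC (not-a-constant).
Path A: -48, Path B: -48 -> equal
Result: constant -> -48

-48


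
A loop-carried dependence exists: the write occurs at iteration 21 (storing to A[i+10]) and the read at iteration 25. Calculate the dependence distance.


Distance = read iteration - write iteration
= 25 - 21 = 4

4


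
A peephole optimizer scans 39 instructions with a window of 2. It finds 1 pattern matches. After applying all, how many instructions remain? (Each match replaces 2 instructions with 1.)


Each match removes 1 instructions.
Total removed = 1 * 1 = 1
Remaining = 39 - 1 = 38

38


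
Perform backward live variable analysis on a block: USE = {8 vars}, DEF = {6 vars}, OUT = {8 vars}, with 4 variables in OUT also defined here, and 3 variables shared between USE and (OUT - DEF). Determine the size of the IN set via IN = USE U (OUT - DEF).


OUT - DEF: 8 - 4 = 4
|IN| = |USE| + |OUT - DEF| - |USE ∩ (OUT - DEF)| = 8 + 4 - 3 = 9

9


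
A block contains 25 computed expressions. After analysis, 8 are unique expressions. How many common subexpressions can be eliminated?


CSE count = total expressions - unique expressions
= 25 - 8 = 17

17


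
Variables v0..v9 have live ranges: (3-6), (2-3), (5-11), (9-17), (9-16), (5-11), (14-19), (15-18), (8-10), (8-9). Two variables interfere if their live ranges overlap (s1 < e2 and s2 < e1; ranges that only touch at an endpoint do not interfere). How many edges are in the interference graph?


Check all pairs for overlapping intervals.
Two intervals (s1,e1) and (s2,e2) overlap if s1 < e2 and s2 < e1.
v0 (3-6) vs v1..v9: overlaps v2, v5 -> 2
v1 (2-3) vs v2..v9: overlaps none -> 0
v2 (5-11) vs v3..v9: overlaps v3, v4, v5, v8, v9 -> 5
v3 (9-17) vs v4..v9: overlaps v4, v5, v6, v7, v8 -> 5
v4 (9-16) vs v5..v9: overlaps v5, v6, v7, v8 -> 4
v5 (5-11) vs v6..v9: overlaps v8, v9 -> 2
v6 (14-19) vs v7..v9: overlaps v7 -> 1
v7 (15-18) vs v8..v9: overlaps none -> 0
v8 (8-10) vs v9: overlaps v9 -> 1
Total overlapping pairs = 2 + 0 + 5 + 5 + 4 + 2 + 1 + 0 + 1 = 20

20


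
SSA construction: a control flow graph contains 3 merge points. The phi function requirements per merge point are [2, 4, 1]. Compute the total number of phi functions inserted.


Total phi functions = sum of phi functions at each join node
= 2 + 4 + 1 = 7

7


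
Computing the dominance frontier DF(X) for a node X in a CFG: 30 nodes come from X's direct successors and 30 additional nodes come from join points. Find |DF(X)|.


DF(X) = direct successor contributions + join point contributions
= 30 + 30 = 60

60


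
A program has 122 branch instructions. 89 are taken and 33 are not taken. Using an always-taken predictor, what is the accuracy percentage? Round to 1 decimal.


Predictor: always-taken
Correct predictions = 89
Accuracy = 89 / 122 * 100 = 73.0%

73.0


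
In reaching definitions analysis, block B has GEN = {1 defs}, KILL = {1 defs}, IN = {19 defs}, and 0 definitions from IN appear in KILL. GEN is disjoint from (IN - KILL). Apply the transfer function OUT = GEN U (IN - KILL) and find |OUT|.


IN - KILL: 19 - 0 = 19 surviving definitions
OUT = GEN + surviving = 1 + 19 = 20

20


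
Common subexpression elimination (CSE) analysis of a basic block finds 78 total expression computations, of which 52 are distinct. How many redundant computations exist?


CSE count = total expressions - unique expressions
= 78 - 52 = 26

26


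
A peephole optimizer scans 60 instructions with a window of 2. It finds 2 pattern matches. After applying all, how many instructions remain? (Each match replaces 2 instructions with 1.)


Each match removes 1 instructions.
Total removed = 2 * 1 = 2
Remaining = 60 - 2 = 58

58


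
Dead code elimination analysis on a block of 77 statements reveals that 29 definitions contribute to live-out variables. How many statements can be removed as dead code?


Dead code = total statements - live definitions
= 77 - 29 = 48

48


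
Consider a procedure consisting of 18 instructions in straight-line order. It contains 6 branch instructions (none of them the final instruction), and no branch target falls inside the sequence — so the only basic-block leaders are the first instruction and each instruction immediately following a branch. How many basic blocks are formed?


With no in-sequence branch targets, the leaders are the first instruction plus the instruction after each branch.
Number of basic blocks = branches + 1
= 6 + 1 = 7

7


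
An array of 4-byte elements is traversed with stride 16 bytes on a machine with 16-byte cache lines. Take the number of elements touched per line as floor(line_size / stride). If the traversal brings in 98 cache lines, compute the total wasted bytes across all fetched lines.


Elements per line = floor(16 / 16) = 1
Bytes used per line = 1 * 4 = 4
Wasted per line = 16 - 4 = 12
Total wasted = 12 * 98 = 1176

1176


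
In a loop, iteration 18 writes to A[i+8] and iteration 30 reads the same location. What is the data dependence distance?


Distance = read iteration - write iteration
= 30 - 18 = 12

12


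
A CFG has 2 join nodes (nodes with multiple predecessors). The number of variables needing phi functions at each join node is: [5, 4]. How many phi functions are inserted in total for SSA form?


Total phi functions = sum of phi functions at each join node
= 5 + 4 = 9

9


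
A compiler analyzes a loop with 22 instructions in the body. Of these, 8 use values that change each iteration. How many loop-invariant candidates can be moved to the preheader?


Invariant candidates = total - loop-dependent
= 22 - 8 = 14

14


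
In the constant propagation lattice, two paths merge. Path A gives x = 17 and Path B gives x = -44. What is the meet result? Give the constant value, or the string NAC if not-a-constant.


Meet operation: if both paths give the same constant, result is that constant; if they differ, result is NAC (not-a-constant).
Path A: 17, Path B: -44 -> differ
Result: not-a-constant -> NAC

NAC


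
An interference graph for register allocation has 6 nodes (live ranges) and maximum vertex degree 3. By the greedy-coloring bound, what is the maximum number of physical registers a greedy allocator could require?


Greedy coloring never needs more than (max_degree + 1) colors: when coloring a vertex, at most max_degree neighbors are already colored.
Upper bound = 3 + 1 = 4

4


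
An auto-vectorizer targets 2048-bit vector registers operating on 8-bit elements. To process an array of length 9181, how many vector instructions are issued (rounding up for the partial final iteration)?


Width = 2048 / 8 = 256 elements per vector op
Iterations = ceil(9181 / 256) = 36

36


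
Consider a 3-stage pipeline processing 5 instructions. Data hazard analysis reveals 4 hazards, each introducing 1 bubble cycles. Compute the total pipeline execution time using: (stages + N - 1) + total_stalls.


Base cycles = 3 + 5 - 1 = 7
Total stalls = 4 * 1 = 4
Total = 7 + 4 = 11

11


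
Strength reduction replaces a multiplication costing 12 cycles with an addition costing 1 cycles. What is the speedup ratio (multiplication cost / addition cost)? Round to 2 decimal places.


Ratio = mult_cost / add_cost = 12 / 1 = 12.0

12.0


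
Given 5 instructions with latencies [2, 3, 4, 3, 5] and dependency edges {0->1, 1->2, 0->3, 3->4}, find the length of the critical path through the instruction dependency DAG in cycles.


Compute longest path through dependency graph: dist(Ik) = max over predecessors of dist + latency(Ik).
dist(I0) = latency 2 = 2
dist(I1) = dist(I0) + 3 = 2 + 3 = 5
dist(I2) = dist(I1) + 4 = 5 + 4 = 9
dist(I3) = dist(I0) + 3 = 2 + 3 = 5
dist(I4) = dist(I3) + 5 = 5 + 5 = 10
Critical path = max dist = 10

10


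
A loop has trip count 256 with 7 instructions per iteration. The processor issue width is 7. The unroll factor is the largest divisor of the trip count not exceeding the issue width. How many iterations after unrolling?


Largest divisor of 256 <= 7 is 4
New iterations = 256 / 4 = 64

64


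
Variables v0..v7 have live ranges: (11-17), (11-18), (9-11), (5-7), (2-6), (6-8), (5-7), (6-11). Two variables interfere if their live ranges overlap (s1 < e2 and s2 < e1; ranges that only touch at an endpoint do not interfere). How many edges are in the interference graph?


Check all pairs for overlapping intervals.
Two intervals (s1,e1) and (s2,e2) overlap if s1 < e2 and s2 < e1.
v0 (11-17) vs v1..v7: overlaps v1 -> 1
v1 (11-18) vs v2..v7: overlaps none -> 0
v2 (9-11) vs v3..v7: overlaps v7 -> 1
v3 (5-7) vs v4..v7: overlaps v4, v5, v6, v7 -> 4
v4 (2-6) vs v5..v7: overlaps v6 -> 1
v5 (6-8) vs v6..v7: overlaps v6, v7 -> 2
v6 (5-7) vs v7: overlaps v7 -> 1
Total overlapping pairs = 1 + 0 + 1 + 4 + 1 + 2 + 1 = 10

10


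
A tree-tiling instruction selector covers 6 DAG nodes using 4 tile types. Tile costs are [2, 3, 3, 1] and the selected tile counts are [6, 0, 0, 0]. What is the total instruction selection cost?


Total cost = sum(count_i * cost_i)
= 6*2 + 0*3 + 0*3 + 0*1
= 12

12


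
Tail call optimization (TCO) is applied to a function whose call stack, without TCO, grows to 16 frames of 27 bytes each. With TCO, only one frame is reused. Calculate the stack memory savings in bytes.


Without TCO: 16 * 27 = 432 bytes
With TCO: reuse 1 frame = 27 bytes
Savings = 432 - 27 = 405

405


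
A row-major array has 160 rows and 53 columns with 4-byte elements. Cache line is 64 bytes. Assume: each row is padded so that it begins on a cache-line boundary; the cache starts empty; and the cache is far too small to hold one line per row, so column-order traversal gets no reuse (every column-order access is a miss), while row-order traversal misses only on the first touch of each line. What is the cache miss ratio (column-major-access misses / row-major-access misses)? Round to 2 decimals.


Each row occupies 53 * 4 = 212 bytes and starts on a line boundary, so it spans ceil(212 / 64) = 4 cache lines.
Row-major traversal misses (one per line touched): 160 * ceil(53 * 4 / 64) = 640
Column-major traversal misses (no reuse, every access misses): 160 * 53 = 8480
Ratio = 8480 / 640 = 13.25

13.25


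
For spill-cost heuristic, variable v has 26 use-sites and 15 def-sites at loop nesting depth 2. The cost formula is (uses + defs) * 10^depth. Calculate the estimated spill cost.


uses + defs = 26 + 15 = 41
10^2 = 100
Spill cost = 41 * 100 = 4100

4100


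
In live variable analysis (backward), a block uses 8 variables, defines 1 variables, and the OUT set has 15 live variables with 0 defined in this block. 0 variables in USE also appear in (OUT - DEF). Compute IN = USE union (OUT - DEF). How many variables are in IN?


OUT - DEF: 15 - 0 = 15
|IN| = |USE| + |OUT - DEF| - |USE ∩ (OUT - DEF)| = 8 + 15 - 0 = 23

23


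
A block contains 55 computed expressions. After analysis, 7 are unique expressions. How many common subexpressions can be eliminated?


CSE count = total expressions - unique expressions
= 55 - 7 = 48

48


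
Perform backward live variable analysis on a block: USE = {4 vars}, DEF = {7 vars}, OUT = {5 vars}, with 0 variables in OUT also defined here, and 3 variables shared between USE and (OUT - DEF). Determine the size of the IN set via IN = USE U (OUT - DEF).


OUT - DEF: 5 - 0 = 5
|IN| = |USE| + |OUT - DEF| - |USE ∩ (OUT - DEF)| = 4 + 5 - 3 = 6

6


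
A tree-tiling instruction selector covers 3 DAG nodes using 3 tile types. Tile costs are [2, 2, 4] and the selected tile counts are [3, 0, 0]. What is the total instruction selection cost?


Total cost = sum(count_i * cost_i)
= 3*2 + 0*2 + 0*4
= 6

6


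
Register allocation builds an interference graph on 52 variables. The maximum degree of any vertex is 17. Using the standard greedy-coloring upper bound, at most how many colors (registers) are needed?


Greedy coloring never needs more than (max_degree + 1) colors: when coloring a vertex, at most max_degree neighbors are already colored.
Upper bound = 17 + 1 = 18

18


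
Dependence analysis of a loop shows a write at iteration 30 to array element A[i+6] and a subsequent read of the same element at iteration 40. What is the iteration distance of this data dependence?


Distance = read iteration - write iteration
= 40 - 30 = 10

10


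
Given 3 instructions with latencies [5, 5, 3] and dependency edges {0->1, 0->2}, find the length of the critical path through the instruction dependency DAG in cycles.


Compute longest path through dependency graph: dist(Ik) = max over predecessors of dist + latency(Ik).
dist(I0) = latency 5 = 5
dist(I1) = dist(I0) + 5 = 5 + 5 = 10
dist(I2) = dist(I0) + 3 = 5 + 3 = 8
Critical path = max dist = 10

10


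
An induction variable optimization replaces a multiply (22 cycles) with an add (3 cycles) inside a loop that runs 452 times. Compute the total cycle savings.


Per-iteration saving = 22 - 3 = 19
Total saved = 452 * 19 = 8588

8588


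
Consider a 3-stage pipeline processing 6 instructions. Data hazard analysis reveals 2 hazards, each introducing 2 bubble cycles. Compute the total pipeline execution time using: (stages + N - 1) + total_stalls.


Base cycles = 3 + 6 - 1 = 8
Total stalls = 2 * 2 = 4
Total = 8 + 4 = 12

12


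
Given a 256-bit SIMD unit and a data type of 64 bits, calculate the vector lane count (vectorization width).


Width = SIMD bits / data type bits
= 256 / 64 = 4

4


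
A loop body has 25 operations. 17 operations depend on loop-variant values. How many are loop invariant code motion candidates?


Invariant candidates = total - loop-dependent
= 25 - 17 = 8

8


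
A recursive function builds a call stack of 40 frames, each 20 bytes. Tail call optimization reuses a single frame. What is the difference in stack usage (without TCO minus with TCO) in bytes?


Without TCO: 40 * 20 = 800 bytes
With TCO: reuse 1 frame = 20 bytes
Savings = 800 - 20 = 780

780


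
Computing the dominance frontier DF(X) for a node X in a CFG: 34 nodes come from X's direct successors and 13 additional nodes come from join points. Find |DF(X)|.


DF(X) = direct successor contributions + join point contributions
= 34 + 13 = 47

47


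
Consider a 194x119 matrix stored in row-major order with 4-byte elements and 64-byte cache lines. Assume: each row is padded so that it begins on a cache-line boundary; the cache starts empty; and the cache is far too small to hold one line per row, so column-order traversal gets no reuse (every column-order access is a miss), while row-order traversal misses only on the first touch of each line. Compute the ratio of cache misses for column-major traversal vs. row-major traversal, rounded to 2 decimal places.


Each row occupies 119 * 4 = 476 bytes and starts on a line boundary, so it spans ceil(476 / 64) = 8 cache lines.
Row-major traversal misses (one per line touched): 194 * ceil(119 * 4 / 64) = 1552
Column-major traversal misses (no reuse, every access misses): 194 * 119 = 23086
Ratio = 23086 / 1552 = 14.88

14.88


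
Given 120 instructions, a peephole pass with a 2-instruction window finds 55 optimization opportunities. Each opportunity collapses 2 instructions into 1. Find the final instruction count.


Each match removes 1 instructions.
Total removed = 55 * 1 = 55
Remaining = 120 - 55 = 65

65


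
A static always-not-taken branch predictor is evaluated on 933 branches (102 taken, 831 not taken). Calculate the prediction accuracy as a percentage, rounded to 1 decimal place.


Predictor: always-not-taken
Correct predictions = 831
Accuracy = 831 / 933 * 100 = 89.1%

89.1


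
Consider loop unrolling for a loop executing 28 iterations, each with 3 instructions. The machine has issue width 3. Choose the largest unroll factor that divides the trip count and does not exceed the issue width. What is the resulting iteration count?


Largest divisor of 28 <= 3 is 2
New iterations = 28 / 2 = 14

14


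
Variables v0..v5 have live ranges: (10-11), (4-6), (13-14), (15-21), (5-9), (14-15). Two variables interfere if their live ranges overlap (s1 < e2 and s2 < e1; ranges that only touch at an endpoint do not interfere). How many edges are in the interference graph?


Check all pairs for overlapping intervals.
Two intervals (s1,e1) and (s2,e2) overlap if s1 < e2 and s2 < e1.
v0 (10-11) vs v1..v5: overlaps none -> 0
v1 (4-6) vs v2..v5: overlaps v4 -> 1
v2 (13-14) vs v3..v5: overlaps none -> 0
v3 (15-21) vs v4..v5: overlaps none -> 0
v4 (5-9) vs v5: overlaps none -> 0
Total overlapping pairs = 0 + 1 + 0 + 0 + 0 = 1

1


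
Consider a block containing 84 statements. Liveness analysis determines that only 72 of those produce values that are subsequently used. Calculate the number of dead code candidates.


Dead code = total statements - live definitions
= 84 - 72 = 12

12


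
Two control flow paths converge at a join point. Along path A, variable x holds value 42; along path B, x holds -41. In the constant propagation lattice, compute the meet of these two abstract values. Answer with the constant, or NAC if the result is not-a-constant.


Meet operation: if both paths give the same constant, result is that constant; if they differ, result is NAC (not-a-constant).
Path A: 42, Path B: -41 -> differ
Result: not-a-constant -> NAC

NAC


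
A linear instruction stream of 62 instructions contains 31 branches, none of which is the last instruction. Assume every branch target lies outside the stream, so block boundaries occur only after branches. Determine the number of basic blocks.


With no in-sequence branch targets, the leaders are the first instruction plus the instruction after each branch.
Number of basic blocks = branches + 1
= 31 + 1 = 32

32


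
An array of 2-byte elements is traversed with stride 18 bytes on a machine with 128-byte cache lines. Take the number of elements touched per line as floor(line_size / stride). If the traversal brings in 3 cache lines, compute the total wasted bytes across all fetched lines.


Elements per line = floor(128 / 18) = 7
Bytes used per line = 7 * 2 = 14
Wasted per line = 128 - 14 = 114
Total wasted = 114 * 3 = 342

342


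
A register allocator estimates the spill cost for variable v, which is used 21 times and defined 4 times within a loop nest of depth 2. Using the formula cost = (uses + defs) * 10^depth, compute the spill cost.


uses + defs = 21 + 4 = 25
10^2 = 100
Spill cost = 25 * 100 = 2500

2500


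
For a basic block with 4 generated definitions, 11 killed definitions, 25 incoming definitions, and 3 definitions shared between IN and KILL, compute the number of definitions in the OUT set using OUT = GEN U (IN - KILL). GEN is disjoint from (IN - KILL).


IN - KILL: 25 - 3 = 22 surviving definitions
OUT = GEN + surviving = 4 + 22 = 26

26


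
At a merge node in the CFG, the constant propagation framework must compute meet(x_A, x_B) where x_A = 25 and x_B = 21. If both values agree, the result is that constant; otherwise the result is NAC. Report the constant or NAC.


Meet operation: if both paths give the same constant, result is that constant; if they differ, result is NAC (not-a-constant).
Path A: 25, Path B: 21 -> differ
Result: not-a-constant -> NAC

NAC


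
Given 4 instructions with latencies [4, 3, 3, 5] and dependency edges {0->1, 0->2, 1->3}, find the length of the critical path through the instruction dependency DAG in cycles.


Compute longest path through dependency graph: dist(Ik) = max over predecessors of dist + latency(Ik).
dist(I0) = latency 4 = 4
dist(I1) = dist(I0) + 3 = 4 + 3 = 7
dist(I2) = dist(I0) + 3 = 4 + 3 = 7
dist(I3) = dist(I1) + 5 = 7 + 5 = 12
Critical path = max dist = 12

12


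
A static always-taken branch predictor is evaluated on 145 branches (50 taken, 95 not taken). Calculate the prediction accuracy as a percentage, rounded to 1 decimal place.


Predictor: always-taken
Correct predictions = 50
Accuracy = 50 / 145 * 100 = 34.5%

34.5


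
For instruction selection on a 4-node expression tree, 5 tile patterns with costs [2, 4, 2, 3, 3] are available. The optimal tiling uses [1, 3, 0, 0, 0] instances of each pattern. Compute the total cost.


Total cost = sum(count_i * cost_i)
= 1*2 + 3*4 + 0*2 + 0*3 + 0*3
= 14

14


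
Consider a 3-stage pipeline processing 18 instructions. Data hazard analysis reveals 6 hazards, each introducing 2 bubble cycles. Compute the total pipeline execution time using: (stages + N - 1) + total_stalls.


Base cycles = 3 + 18 - 1 = 20
Total stalls = 6 * 2 = 12
Total = 20 + 12 = 32

32


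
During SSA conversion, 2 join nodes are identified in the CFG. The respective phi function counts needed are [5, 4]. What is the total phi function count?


Total phi functions = sum of phi functions at each join node
= 5 + 4 = 9

9


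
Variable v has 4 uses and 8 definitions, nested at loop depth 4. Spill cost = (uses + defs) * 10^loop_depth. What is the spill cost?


uses + defs = 4 + 8 = 12
10^4 = 10000
Spill cost = 12 * 10000 = 120000

120000


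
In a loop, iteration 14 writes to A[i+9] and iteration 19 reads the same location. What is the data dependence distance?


Distance = read iteration - write iteration
= 19 - 14 = 5

5


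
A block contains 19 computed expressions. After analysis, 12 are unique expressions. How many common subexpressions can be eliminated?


CSE count = total expressions - unique expressions
= 19 - 12 = 7

7


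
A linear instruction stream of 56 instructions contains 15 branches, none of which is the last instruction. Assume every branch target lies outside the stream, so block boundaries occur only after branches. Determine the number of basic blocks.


With no in-sequence branch targets, the leaders are the first instruction plus the instruction after each branch.
Number of basic blocks = branches + 1
= 15 + 1 = 16

16


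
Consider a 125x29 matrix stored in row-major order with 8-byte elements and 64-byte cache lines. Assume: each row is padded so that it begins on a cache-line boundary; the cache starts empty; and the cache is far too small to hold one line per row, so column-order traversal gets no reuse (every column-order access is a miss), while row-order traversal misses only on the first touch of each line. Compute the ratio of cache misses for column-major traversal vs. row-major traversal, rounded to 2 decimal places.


Each row occupies 29 * 8 = 232 bytes and starts on a line boundary, so it spans ceil(232 / 64) = 4 cache lines.
Row-major traversal misses (one per line touched): 125 * ceil(29 * 8 / 64) = 500
Column-major traversal misses (no reuse, every access misses): 125 * 29 = 3625
Ratio = 3625 / 500 = 7.25

7.25


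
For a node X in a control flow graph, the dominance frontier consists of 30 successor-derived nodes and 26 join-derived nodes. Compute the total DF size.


DF(X) = direct successor contributions + join point contributions
= 30 + 26 = 56

56
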